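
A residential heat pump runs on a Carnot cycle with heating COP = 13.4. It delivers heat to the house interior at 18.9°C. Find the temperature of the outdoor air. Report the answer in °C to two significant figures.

-2.9 °C

COP_HP = T_H/(T_H − T_C) gives T_H − T_C = T_H/COP.
With T_H = 292.05 K, T_C = 292.05 × (1 − 1/13.4) = 270.26 K.
Converting, 270.26 K = -2.89°C.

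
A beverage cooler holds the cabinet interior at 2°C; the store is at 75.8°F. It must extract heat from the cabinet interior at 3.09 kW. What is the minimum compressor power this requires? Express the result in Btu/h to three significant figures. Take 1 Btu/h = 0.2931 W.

In absolute terms T_C = 275.15 K and T_H = 297.48 K, so ΔT = 22.33 K.
COP_Carnot = T_C/ΔT = 275.15/22.33 = 12.32.
Ẇ_min = Q̇/COP_Carnot = 3.090/12.32 = 0.2508 kW = 855.7 Btu/h.

856 Btu/h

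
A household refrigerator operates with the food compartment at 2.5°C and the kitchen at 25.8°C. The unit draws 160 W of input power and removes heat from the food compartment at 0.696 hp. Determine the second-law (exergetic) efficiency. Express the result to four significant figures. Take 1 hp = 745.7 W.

0.2742

Converting, Q̇_C = 0.6960 hp = 519.0 W, so COP_actual = Q̇_C/Ẇ = 519.0/160.0 = 3.244.
In absolute terms T_C = 275.65 K and T_H = 298.95 K, so ΔT = 23.30 K.
COP_Carnot = T_C/ΔT = 275.65/23.30 = 11.83.
η_II = COP_actual/COP_Carnot = 3.244/11.83 = 0.2742.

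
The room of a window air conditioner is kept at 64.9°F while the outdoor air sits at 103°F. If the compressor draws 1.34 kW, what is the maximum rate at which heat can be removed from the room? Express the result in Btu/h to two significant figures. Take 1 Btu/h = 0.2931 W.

In absolute terms T_C = 291.43 K and T_H = 312.59 K, so ΔT = 21.17 K.
COP_Carnot = T_C/ΔT = 291.43/21.17 = 13.77.
Q̇_max = COP_Carnot × Ẇ = 13.77 × 1.340 kW = 18.45 kW = 62950 Btu/h.

63000 Btu/h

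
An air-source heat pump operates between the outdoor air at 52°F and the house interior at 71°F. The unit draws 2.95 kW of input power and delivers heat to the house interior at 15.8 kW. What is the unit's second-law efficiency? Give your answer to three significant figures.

COP_actual = Q̇_H/Ẇ = 15.80/2.950 = 5.356.
In absolute terms T_C = 284.26 K and T_H = 294.82 K, so ΔT = 10.56 K.
COP_Carnot = T_H/ΔT = 294.82/10.56 = 27.93.
η_II = COP_actual/COP_Carnot = 5.356/27.93 = 0.1918.

0.192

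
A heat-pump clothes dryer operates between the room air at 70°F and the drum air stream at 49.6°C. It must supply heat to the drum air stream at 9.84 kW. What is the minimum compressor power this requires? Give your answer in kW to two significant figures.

0.87 kW

In absolute terms T_C = 294.26 K and T_H = 322.75 K, so ΔT = 28.49 K.
COP_Carnot = T_H/ΔT = 322.75/28.49 = 11.33.
Ẇ_min = Q̇/COP_Carnot = 9.840/11.33 = 0.8686 kW.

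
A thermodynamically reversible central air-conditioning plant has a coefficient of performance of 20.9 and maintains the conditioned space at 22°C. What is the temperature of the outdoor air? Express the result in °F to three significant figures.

97.0 °F

COP_R = T_C/(T_H − T_C) gives T_H − T_C = T_C/COP.
With T_C = 295.15 K, T_H = 295.15 × (1 + 1/20.9) = 309.27 K.
Converting, 309.27 K = 97.02°F.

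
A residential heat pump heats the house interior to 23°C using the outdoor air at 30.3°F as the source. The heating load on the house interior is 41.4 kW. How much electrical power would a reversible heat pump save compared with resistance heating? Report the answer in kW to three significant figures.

38.1 kW

In absolute terms T_C = 272.21 K and T_H = 296.15 K, so ΔT = 23.94 K.
COP_Carnot = T_H/ΔT = 296.15/23.94 = 12.37.
Resistance heating needs Ẇ_res = Q̇_H = 41.40 kW; the reversible heat pump needs only Ẇ_hp = Q̇_H/COP = 3.347 kW.
Saving = 41.40 − 3.347 = 38.05 kW.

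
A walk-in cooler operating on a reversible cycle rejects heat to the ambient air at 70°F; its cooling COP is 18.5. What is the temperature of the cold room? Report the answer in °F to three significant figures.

For a Carnot refrigerator COP_R = T_C/(T_H − T_C), so T_C = COP·T_H/(1 + COP).
With T_H = 294.26 K, T_C = 18.5 × 294.26/19.50 = 279.17 K.
Converting, 279.17 K = 42.84°F.

42.8 °F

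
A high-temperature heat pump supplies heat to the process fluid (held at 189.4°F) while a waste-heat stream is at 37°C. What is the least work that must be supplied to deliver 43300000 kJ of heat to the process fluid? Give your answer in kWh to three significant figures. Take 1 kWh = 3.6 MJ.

In absolute terms T_C = 310.15 K and T_H = 360.59 K, so ΔT = 50.44 K.
The reversible limit is COP_HP = T_H/ΔT = 7.148, so W_min = Q_H/COP = Q_H·ΔT/T_H.
W_min = 43300000 × 50.44/360.59 = 6057000 kJ = 1683 kWh.

1680 kWh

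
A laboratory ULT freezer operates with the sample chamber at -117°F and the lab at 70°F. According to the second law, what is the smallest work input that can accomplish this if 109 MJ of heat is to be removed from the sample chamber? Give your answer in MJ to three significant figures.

59.5 MJ

In absolute terms T_C = 190.37 K and T_H = 294.26 K, so ΔT = 103.9 K.
The reversible limit is COP_R = T_C/ΔT = 1.832, so W_min = Q_C/COP = Q_C·ΔT/T_C.
W_min = 109.0 × 103.9/190.37 = 59.48 MJ.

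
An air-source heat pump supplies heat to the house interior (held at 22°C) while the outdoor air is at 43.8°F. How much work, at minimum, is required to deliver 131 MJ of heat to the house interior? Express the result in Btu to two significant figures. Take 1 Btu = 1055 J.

6500 Btu

In absolute terms T_C = 279.71 K and T_H = 295.15 K, so ΔT = 15.44 K.
The reversible limit is COP_HP = T_H/ΔT = 19.11, so W_min = Q_H/COP = Q_H·ΔT/T_H.
W_min = 131.0 × 15.44/295.15 = 6.855 MJ = 6498 Btu.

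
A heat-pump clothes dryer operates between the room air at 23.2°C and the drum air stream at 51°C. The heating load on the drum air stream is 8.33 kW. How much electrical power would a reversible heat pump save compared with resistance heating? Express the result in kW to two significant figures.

7.6 kW

In absolute terms T_C = 296.35 K and T_H = 324.15 K, so ΔT = 27.80 K.
COP_Carnot = T_H/ΔT = 324.15/27.80 = 11.66.
Resistance heating needs Ẇ_res = Q̇_H = 8.330 kW; the reversible heat pump needs only Ẇ_hp = Q̇_H/COP = 0.7144 kW.
Saving = 8.330 − 0.7144 = 7.616 kW.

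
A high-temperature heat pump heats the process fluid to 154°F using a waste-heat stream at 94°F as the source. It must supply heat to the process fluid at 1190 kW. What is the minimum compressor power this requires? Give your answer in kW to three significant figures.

116 kW

In absolute terms T_C = 307.59 K and T_H = 340.93 K, so ΔT = 33.33 K.
COP_Carnot = T_H/ΔT = 340.93/33.33 = 10.23.
Ẇ_min = Q̇/COP_Carnot = 1190/10.23 = 116.3 kW.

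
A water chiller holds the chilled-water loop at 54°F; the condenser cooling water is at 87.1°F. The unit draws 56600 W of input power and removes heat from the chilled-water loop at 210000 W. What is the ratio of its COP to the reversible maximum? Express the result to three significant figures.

COP_actual = Q̇_C/Ẇ = 210000/56600 = 3.710.
In absolute terms T_C = 285.37 K and T_H = 303.76 K, so ΔT = 18.39 K.
COP_Carnot = T_C/ΔT = 285.37/18.39 = 15.52.
η_II = COP_actual/COP_Carnot = 3.710/15.52 = 0.2391.

0.239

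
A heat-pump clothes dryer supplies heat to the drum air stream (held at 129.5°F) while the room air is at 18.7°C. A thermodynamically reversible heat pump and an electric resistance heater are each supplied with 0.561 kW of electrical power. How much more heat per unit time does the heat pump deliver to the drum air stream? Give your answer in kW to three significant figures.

4.62 kW

In absolute terms T_C = 291.85 K and T_H = 327.32 K, so ΔT = 35.47 K.
COP_Carnot = T_H/ΔT = 327.32/35.47 = 9.229.
The heat pump delivers Q̇_H = COP × Ẇ = 5.177 kW; the resistance heater delivers Ẇ = 0.5610 kW.
Extra = (COP − 1)·Ẇ = 4.616 kW.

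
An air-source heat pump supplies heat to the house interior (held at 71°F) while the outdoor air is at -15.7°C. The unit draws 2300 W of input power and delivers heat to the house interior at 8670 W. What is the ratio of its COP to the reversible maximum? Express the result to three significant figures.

COP_actual = Q̇_H/Ẇ = 8670/2300 = 3.770.
In absolute terms T_C = 257.45 K and T_H = 294.82 K, so ΔT = 37.37 K.
COP_Carnot = T_H/ΔT = 294.82/37.37 = 7.890.
η_II = COP_actual/COP_Carnot = 3.770/7.890 = 0.4778.

0.478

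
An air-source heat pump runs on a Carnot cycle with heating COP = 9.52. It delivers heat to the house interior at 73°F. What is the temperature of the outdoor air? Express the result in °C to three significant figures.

-8.31 °C

COP_HP = T_H/(T_H − T_C) gives T_H − T_C = T_H/COP.
With T_H = 295.93 K, T_C = 295.93 × (1 − 1/9.52) = 264.84 K.
Converting, 264.84 K = -8.31°C.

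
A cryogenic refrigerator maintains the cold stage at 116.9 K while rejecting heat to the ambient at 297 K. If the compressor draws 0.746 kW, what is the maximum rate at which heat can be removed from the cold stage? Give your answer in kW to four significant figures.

The reservoir spacing is ΔT = 297 − 116.9 = 180.1 K.
COP_Carnot = T_C/ΔT = 116.90/180.1 = 0.6491.
Q̇_max = COP_Carnot × Ẇ = 0.6491 × 0.7460 kW = 0.4842 kW.

0.4842 kW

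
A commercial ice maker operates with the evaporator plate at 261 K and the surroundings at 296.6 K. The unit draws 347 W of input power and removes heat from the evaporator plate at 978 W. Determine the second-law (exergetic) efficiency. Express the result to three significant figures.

COP_actual = Q̇_C/Ẇ = 978.0/347.0 = 2.818.
The reservoir spacing is ΔT = 296.6 − 261 = 35.60 K.
COP_Carnot = T_C/ΔT = 261.00/35.60 = 7.331.
η_II = COP_actual/COP_Carnot = 2.818/7.331 = 0.3844.

0.384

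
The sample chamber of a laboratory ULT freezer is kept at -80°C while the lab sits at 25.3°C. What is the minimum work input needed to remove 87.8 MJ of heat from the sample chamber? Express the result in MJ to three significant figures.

47.9 MJ

In absolute terms T_C = 193.15 K and T_H = 298.45 K, so ΔT = 105.3 K.
The reversible limit is COP_R = T_C/ΔT = 1.834, so W_min = Q_C/COP = Q_C·ΔT/T_C.
W_min = 87.80 × 105.3/193.15 = 47.87 MJ.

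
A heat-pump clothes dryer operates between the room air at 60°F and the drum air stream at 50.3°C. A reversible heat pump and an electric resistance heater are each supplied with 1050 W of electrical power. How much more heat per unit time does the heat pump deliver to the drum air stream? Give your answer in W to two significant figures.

In absolute terms T_C = 288.71 K and T_H = 323.45 K, so ΔT = 34.74 K.
COP_Carnot = T_H/ΔT = 323.45/34.74 = 9.309.
The heat pump delivers Q̇_H = COP × Ẇ = 9775 W; the resistance heater delivers Ẇ = 1050 W.
Extra = (COP − 1)·Ẇ = 8725 W.

8700 W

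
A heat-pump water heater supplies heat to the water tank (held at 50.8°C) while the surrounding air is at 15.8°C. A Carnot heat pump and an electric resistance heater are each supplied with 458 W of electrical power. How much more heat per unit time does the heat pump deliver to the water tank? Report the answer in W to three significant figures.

3780 W

In absolute terms T_C = 288.95 K and T_H = 323.95 K, so ΔT = 35.00 K.
COP_Carnot = T_H/ΔT = 323.95/35.00 = 9.256.
The heat pump delivers Q̇_H = COP × Ẇ = 4239 W; the resistance heater delivers Ẇ = 458.0 W.
Extra = (COP − 1)·Ẇ = 3781 W.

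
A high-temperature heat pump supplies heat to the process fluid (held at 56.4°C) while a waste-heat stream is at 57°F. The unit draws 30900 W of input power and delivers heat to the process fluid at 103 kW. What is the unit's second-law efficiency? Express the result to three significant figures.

Converting, Q̇_H = 103.0 kW = 103000 W, so COP_actual = Q̇_H/Ẇ = 103000/30900 = 3.333.
In absolute terms T_C = 287.04 K and T_H = 329.55 K, so ΔT = 42.51 K.
COP_Carnot = T_H/ΔT = 329.55/42.51 = 7.752.
η_II = COP_actual/COP_Carnot = 3.333/7.752 = 0.4300.

0.430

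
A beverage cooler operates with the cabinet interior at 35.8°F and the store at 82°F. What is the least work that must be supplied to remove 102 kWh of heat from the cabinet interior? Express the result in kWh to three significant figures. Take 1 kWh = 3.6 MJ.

9.51 kWh

In absolute terms T_C = 275.26 K and T_H = 300.93 K, so ΔT = 25.67 K.
The reversible limit is COP_R = T_C/ΔT = 10.72, so W_min = Q_C/COP = Q_C·ΔT/T_C.
W_min = 102.0 × 25.67/275.26 = 9.511 kWh.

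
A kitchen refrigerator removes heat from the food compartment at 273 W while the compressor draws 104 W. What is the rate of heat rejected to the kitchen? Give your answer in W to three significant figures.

For a cyclic device the first law requires Q̇_H = Q̇_C + Ẇ.
Q̇_H = Q̇_C + Ẇ = 377.0 W.

377 W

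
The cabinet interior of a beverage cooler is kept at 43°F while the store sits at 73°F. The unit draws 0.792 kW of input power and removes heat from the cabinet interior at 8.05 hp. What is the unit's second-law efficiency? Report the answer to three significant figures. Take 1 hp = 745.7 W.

0.452

Converting, Q̇_C = 8.050 hp = 6.003 kW, so COP_actual = Q̇_C/Ẇ = 6.003/0.7920 = 7.579.
In absolute terms T_C = 279.26 K and T_H = 295.93 K, so ΔT = 16.67 K.
COP_Carnot = T_C/ΔT = 279.26/16.67 = 16.76.
η_II = COP_actual/COP_Carnot = 7.579/16.76 = 0.4523.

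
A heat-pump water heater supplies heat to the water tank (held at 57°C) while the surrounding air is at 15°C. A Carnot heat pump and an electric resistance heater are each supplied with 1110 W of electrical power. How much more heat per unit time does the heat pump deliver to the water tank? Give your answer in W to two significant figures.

In absolute terms T_C = 288.15 K and T_H = 330.15 K, so ΔT = 42.00 K.
COP_Carnot = T_H/ΔT = 330.15/42.00 = 7.861.
The heat pump delivers Q̇_H = COP × Ẇ = 8725 W; the resistance heater delivers Ẇ = 1110 W.
Extra = (COP − 1)·Ẇ = 7615 W.

7600 W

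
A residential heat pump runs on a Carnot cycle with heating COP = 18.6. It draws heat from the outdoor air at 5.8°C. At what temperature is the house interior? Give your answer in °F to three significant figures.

COP_HP = T_H/(T_H − T_C) rearranges to T_H = COP·T_C/(COP − 1).
With T_C = 278.95 K, T_H = 18.6 × 278.95/17.60 = 294.80 K.
Converting, 294.80 K = 70.97°F.

71.0 °F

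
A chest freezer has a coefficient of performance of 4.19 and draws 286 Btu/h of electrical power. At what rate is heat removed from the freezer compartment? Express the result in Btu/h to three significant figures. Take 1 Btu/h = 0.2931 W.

Q̇_C = COP × Ẇ = 4.19 × 286.0 = 1198 Btu/h.

1200 Btu/h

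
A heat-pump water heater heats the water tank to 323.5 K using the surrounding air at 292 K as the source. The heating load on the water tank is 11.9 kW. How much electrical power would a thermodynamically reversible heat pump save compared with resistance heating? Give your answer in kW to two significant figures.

The reservoir spacing is ΔT = 323.5 − 292 = 31.50 K.
COP_Carnot = T_H/ΔT = 323.50/31.50 = 10.27.
Resistance heating needs Ẇ_res = Q̇_H = 11.90 kW; the reversible heat pump needs only Ẇ_hp = Q̇_H/COP = 1.159 kW.
Saving = 11.90 − 1.159 = 10.74 kW.

11 kW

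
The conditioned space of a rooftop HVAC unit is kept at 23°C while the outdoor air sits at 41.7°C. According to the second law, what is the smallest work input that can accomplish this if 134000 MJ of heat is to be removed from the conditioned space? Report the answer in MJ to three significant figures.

In absolute terms T_C = 296.15 K and T_H = 314.85 K, so ΔT = 18.70 K.
The reversible limit is COP_R = T_C/ΔT = 15.84, so W_min = Q_C/COP = Q_C·ΔT/T_C.
W_min = 134000 × 18.70/296.15 = 8461 MJ.

8460 MJ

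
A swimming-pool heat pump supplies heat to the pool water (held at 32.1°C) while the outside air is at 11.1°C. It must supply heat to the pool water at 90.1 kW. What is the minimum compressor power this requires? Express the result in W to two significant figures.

6200 W

In absolute terms T_C = 284.25 K and T_H = 305.25 K, so ΔT = 21.00 K.
COP_Carnot = T_H/ΔT = 305.25/21.00 = 14.54.
Ẇ_min = Q̇/COP_Carnot = 90.10/14.54 = 6.199 kW = 6199 W.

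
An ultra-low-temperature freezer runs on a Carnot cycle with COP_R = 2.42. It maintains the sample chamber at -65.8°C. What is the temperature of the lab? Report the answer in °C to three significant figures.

COP_R = T_C/(T_H − T_C) gives T_H − T_C = T_C/COP.
With T_C = 207.35 K, T_H = 207.35 × (1 + 1/2.42) = 293.03 K.
Converting, 293.03 K = 19.88°C.

19.9 °C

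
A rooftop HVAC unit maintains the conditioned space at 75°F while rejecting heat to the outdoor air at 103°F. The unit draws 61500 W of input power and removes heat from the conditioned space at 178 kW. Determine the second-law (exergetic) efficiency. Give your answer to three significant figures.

Converting, Q̇_C = 178.0 kW = 178000 W, so COP_actual = Q̇_C/Ẇ = 178000/61500 = 2.894.
In absolute terms T_C = 297.04 K and T_H = 312.59 K, so ΔT = 15.56 K.
COP_Carnot = T_C/ΔT = 297.04/15.56 = 19.10.
η_II = COP_actual/COP_Carnot = 2.894/19.10 = 0.1516.

0.152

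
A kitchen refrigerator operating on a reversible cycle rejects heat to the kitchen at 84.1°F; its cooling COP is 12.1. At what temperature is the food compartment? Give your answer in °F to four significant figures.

For a Carnot refrigerator COP_R = T_C/(T_H − T_C), so T_C = COP·T_H/(1 + COP).
With T_H = 302.09 K, T_C = 12.1 × 302.09/13.10 = 279.03 K.
Converting, 279.03 K = 42.59°F.

42.59 °F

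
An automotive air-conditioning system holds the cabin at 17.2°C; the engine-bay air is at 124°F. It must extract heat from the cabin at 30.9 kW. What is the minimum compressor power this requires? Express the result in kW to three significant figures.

In absolute terms T_C = 290.35 K and T_H = 324.26 K, so ΔT = 33.91 K.
COP_Carnot = T_C/ΔT = 290.35/33.91 = 8.562.
Ẇ_min = Q̇/COP_Carnot = 30.90/8.562 = 3.609 kW.

3.61 kW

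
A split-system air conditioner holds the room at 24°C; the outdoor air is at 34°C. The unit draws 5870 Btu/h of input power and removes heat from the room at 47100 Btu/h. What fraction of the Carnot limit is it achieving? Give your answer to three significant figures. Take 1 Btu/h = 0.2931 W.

COP_actual = Q̇_C/Ẇ = 47100/5870 = 8.024.
In absolute terms T_C = 297.15 K and T_H = 307.15 K, so ΔT = 10.00 K.
COP_Carnot = T_C/ΔT = 297.15/10.00 = 29.72.
η_II = COP_actual/COP_Carnot = 8.024/29.72 = 0.2700.

0.270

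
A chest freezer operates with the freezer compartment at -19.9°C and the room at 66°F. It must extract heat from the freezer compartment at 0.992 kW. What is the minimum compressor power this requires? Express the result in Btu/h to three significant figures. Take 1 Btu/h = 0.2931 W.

518 Btu/h

In absolute terms T_C = 253.25 K and T_H = 292.04 K, so ΔT = 38.79 K.
COP_Carnot = T_C/ΔT = 253.25/38.79 = 6.529.
Ẇ_min = Q̇/COP_Carnot = 0.9920/6.529 = 0.1519 kW = 518.4 Btu/h.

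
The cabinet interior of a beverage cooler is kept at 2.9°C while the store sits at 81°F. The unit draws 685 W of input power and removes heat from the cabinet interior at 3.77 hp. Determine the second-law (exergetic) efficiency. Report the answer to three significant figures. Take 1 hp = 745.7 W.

0.362

Converting, Q̇_C = 3.770 hp = 2811 W, so COP_actual = Q̇_C/Ẇ = 2811/685.0 = 4.104.
In absolute terms T_C = 276.05 K and T_H = 300.37 K, so ΔT = 24.32 K.
COP_Carnot = T_C/ΔT = 276.05/24.32 = 11.35.
η_II = COP_actual/COP_Carnot = 4.104/11.35 = 0.3616.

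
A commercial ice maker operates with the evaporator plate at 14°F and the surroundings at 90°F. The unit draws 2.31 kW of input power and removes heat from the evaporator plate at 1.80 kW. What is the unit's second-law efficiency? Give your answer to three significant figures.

COP_actual = Q̇_C/Ẇ = 1.800/2.310 = 0.7792.
In absolute terms T_C = 263.15 K and T_H = 305.37 K, so ΔT = 42.22 K.
COP_Carnot = T_C/ΔT = 263.15/42.22 = 6.233.
η_II = COP_actual/COP_Carnot = 0.7792/6.233 = 0.1250.

0.125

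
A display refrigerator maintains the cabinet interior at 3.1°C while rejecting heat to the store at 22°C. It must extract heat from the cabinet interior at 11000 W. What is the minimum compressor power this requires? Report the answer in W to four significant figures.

In absolute terms T_C = 276.25 K and T_H = 295.15 K, so ΔT = 18.90 K.
COP_Carnot = T_C/ΔT = 276.25/18.90 = 14.62.
Ẇ_min = Q̇/COP_Carnot = 11000/14.62 = 752.6 W.

752.6 W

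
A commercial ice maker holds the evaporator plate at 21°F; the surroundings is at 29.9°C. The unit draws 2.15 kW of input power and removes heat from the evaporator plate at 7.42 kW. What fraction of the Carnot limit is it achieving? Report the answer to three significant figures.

0.465

COP_actual = Q̇_C/Ẇ = 7.420/2.150 = 3.451.
In absolute terms T_C = 267.04 K and T_H = 303.05 K, so ΔT = 36.01 K.
COP_Carnot = T_C/ΔT = 267.04/36.01 = 7.415.
η_II = COP_actual/COP_Carnot = 3.451/7.415 = 0.4654.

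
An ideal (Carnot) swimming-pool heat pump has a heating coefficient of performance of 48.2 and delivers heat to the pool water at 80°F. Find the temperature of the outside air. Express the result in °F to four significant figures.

68.80 °F

COP_HP = T_H/(T_H − T_C) gives T_H − T_C = T_H/COP.
With T_H = 299.82 K, T_C = 299.82 × (1 − 1/48.2) = 293.60 K.
Converting, 293.60 K = 68.80°F.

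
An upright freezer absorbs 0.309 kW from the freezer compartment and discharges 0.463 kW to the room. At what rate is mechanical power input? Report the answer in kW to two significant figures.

0.15 kW

For a cyclic device the first law requires Q̇_H = Q̇_C + Ẇ.
Ẇ = Q̇_H − Q̇_C = 0.1540 kW.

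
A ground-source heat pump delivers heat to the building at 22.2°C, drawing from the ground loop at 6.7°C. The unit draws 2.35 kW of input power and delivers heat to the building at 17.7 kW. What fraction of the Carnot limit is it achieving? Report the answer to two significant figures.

COP_actual = Q̇_H/Ẇ = 17.70/2.350 = 7.532.
In absolute terms T_C = 279.85 K and T_H = 295.35 K, so ΔT = 15.50 K.
COP_Carnot = T_H/ΔT = 295.35/15.50 = 19.05.
η_II = COP_actual/COP_Carnot = 7.532/19.05 = 0.3953.

0.40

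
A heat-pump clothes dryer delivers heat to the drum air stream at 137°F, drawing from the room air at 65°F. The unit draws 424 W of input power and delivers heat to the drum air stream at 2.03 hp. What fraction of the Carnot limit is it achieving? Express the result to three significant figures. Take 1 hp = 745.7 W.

Converting, Q̇_H = 2.030 hp = 1514 W, so COP_actual = Q̇_H/Ẇ = 1514/424.0 = 3.570.
In absolute terms T_C = 291.48 K and T_H = 331.48 K, so ΔT = 40.00 K.
COP_Carnot = T_H/ΔT = 331.48/40.00 = 8.287.
η_II = COP_actual/COP_Carnot = 3.570/8.287 = 0.4308.

0.431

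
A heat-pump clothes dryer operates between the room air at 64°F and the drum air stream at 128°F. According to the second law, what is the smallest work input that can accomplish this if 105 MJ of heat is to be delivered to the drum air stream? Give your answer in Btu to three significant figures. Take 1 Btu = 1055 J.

In absolute terms T_C = 290.93 K and T_H = 326.48 K, so ΔT = 35.56 K.
The reversible limit is COP_HP = T_H/ΔT = 9.182, so W_min = Q_H/COP = Q_H·ΔT/T_H.
W_min = 105.0 × 35.56/326.48 = 11.43 MJ = 10840 Btu.

10800 Btu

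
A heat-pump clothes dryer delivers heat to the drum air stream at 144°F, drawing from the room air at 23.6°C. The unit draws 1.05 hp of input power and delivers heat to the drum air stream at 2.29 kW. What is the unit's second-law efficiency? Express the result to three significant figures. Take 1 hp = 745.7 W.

Converting, Q̇_H = 2.290 kW = 3.071 hp, so COP_actual = Q̇_H/Ẇ = 3.071/1.050 = 2.925.
In absolute terms T_C = 296.75 K and T_H = 335.37 K, so ΔT = 38.62 K.
COP_Carnot = T_H/ΔT = 335.37/38.62 = 8.683.
η_II = COP_actual/COP_Carnot = 2.925/8.683 = 0.3368.

0.337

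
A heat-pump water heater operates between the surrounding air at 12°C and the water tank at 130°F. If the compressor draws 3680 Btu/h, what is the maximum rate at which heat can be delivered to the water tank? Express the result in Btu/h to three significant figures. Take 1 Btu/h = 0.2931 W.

28400 Btu/h

In absolute terms T_C = 285.15 K and T_H = 327.59 K, so ΔT = 42.44 K.
COP_Carnot = T_H/ΔT = 327.59/42.44 = 7.718.
Q̇_max = COP_Carnot × Ẇ = 7.718 × 3680 Btu/h = 28400 Btu/h.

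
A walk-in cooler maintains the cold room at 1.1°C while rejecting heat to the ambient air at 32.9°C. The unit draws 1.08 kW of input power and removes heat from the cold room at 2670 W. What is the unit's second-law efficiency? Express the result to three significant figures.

Converting, Q̇_C = 2670 W = 2.670 kW, so COP_actual = Q̇_C/Ẇ = 2.670/1.080 = 2.472.
In absolute terms T_C = 274.25 K and T_H = 306.05 K, so ΔT = 31.80 K.
COP_Carnot = T_C/ΔT = 274.25/31.80 = 8.624.
η_II = COP_actual/COP_Carnot = 2.472/8.624 = 0.2867.

0.287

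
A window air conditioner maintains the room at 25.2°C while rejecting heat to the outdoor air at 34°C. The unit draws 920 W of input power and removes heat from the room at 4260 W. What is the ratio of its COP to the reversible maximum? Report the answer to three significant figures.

COP_actual = Q̇_C/Ẇ = 4260/920.0 = 4.630.
In absolute terms T_C = 298.35 K and T_H = 307.15 K, so ΔT = 8.800 K.
COP_Carnot = T_C/ΔT = 298.35/8.800 = 33.90.
η_II = COP_actual/COP_Carnot = 4.630/33.90 = 0.1366.

0.137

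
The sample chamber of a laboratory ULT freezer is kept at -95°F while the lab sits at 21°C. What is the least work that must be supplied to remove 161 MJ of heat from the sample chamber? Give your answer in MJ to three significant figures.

In absolute terms T_C = 202.59 K and T_H = 294.15 K, so ΔT = 91.56 K.
The reversible limit is COP_R = T_C/ΔT = 2.213, so W_min = Q_C/COP = Q_C·ΔT/T_C.
W_min = 161.0 × 91.56/202.59 = 72.76 MJ.

72.8 MJ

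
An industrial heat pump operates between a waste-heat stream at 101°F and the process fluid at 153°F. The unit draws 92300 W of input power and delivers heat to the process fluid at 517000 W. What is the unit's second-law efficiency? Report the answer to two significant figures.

0.48

COP_actual = Q̇_H/Ẇ = 517000/92300 = 5.601.
In absolute terms T_C = 311.48 K and T_H = 340.37 K, so ΔT = 28.89 K.
COP_Carnot = T_H/ΔT = 340.37/28.89 = 11.78.
η_II = COP_actual/COP_Carnot = 5.601/11.78 = 0.4754.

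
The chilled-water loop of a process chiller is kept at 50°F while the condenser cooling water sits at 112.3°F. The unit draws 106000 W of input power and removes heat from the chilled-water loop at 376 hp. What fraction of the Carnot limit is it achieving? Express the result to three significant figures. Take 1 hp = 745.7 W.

Converting, Q̇_C = 376.0 hp = 280400 W, so COP_actual = Q̇_C/Ẇ = 280400/106000 = 2.645.
In absolute terms T_C = 283.15 K and T_H = 317.76 K, so ΔT = 34.61 K.
COP_Carnot = T_C/ΔT = 283.15/34.61 = 8.181.
η_II = COP_actual/COP_Carnot = 2.645/8.181 = 0.3233.

0.323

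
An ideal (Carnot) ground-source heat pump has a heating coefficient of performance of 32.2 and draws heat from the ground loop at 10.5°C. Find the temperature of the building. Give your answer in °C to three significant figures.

COP_HP = T_H/(T_H − T_C) rearranges to T_H = COP·T_C/(COP − 1).
With T_C = 283.65 K, T_H = 32.2 × 283.65/31.20 = 292.74 K.
Converting, 292.74 K = 19.59°C.

19.6 °C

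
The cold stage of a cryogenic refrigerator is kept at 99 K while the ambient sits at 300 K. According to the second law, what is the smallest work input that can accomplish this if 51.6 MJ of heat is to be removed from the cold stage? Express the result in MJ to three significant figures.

The reservoir spacing is ΔT = 300 − 99 = 201.0 K.
The reversible limit is COP_R = T_C/ΔT = 0.4925, so W_min = Q_C/COP = Q_C·ΔT/T_C.
W_min = 51.60 × 201.0/99.00 = 104.8 MJ.

105 MJ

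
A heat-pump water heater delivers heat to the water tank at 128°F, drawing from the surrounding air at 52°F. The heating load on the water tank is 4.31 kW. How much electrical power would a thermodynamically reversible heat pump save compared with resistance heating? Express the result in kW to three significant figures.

In absolute terms T_C = 284.26 K and T_H = 326.48 K, so ΔT = 42.22 K.
COP_Carnot = T_H/ΔT = 326.48/42.22 = 7.733.
Resistance heating needs Ẇ_res = Q̇_H = 4.310 kW; the reversible heat pump needs only Ẇ_hp = Q̇_H/COP = 0.5574 kW.
Saving = 4.310 − 0.5574 = 3.753 kW.

3.75 kW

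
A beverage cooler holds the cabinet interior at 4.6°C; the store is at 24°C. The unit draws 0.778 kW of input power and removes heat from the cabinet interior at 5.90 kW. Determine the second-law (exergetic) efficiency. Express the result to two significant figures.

COP_actual = Q̇_C/Ẇ = 5.900/0.7780 = 7.584.
In absolute terms T_C = 277.75 K and T_H = 297.15 K, so ΔT = 19.40 K.
COP_Carnot = T_C/ΔT = 277.75/19.40 = 14.32.
η_II = COP_actual/COP_Carnot = 7.584/14.32 = 0.5297.

0.53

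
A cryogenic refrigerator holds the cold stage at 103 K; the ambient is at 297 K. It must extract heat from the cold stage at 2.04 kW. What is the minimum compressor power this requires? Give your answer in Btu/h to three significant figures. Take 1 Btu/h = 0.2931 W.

The reservoir spacing is ΔT = 297 − 103 = 194.0 K.
COP_Carnot = T_C/ΔT = 103.00/194.0 = 0.5309.
Ẇ_min = Q̇/COP_Carnot = 2.040/0.5309 = 3.842 kW = 13110 Btu/h.

13100 Btu/h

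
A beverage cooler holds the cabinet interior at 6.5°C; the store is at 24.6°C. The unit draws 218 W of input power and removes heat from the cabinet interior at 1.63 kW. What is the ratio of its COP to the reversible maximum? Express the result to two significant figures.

Converting, Q̇_C = 1.630 kW = 1630 W, so COP_actual = Q̇_C/Ẇ = 1630/218.0 = 7.477.
In absolute terms T_C = 279.65 K and T_H = 297.75 K, so ΔT = 18.10 K.
COP_Carnot = T_C/ΔT = 279.65/18.10 = 15.45.
η_II = COP_actual/COP_Carnot = 7.477/15.45 = 0.4839.

0.48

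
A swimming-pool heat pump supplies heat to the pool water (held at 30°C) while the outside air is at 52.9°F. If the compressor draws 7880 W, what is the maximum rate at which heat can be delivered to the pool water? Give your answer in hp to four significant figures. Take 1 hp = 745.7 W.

In absolute terms T_C = 284.76 K and T_H = 303.15 K, so ΔT = 18.39 K.
COP_Carnot = T_H/ΔT = 303.15/18.39 = 16.49.
Q̇_max = COP_Carnot × Ẇ = 16.49 × 7880 W = 129900 W = 174.2 hp.

174.2 hp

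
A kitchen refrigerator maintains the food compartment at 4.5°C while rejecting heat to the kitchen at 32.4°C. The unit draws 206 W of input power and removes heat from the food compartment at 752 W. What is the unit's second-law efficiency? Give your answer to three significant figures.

COP_actual = Q̇_C/Ẇ = 752.0/206.0 = 3.650.
In absolute terms T_C = 277.65 K and T_H = 305.55 K, so ΔT = 27.90 K.
COP_Carnot = T_C/ΔT = 277.65/27.90 = 9.952.
η_II = COP_actual/COP_Carnot = 3.650/9.952 = 0.3668.

0.367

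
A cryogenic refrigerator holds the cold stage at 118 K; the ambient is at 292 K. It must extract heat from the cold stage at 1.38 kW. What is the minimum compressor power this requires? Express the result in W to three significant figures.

The reservoir spacing is ΔT = 292 − 118 = 174.0 K.
COP_Carnot = T_C/ΔT = 118.00/174.0 = 0.6782.
Ẇ_min = Q̇/COP_Carnot = 1.380/0.6782 = 2.035 kW = 2035 W.

2030 W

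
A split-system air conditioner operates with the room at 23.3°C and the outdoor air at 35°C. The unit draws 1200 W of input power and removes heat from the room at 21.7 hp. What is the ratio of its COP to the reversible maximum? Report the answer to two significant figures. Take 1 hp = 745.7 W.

0.53

Converting, Q̇_C = 21.70 hp = 16180 W, so COP_actual = Q̇_C/Ẇ = 16180/1200 = 13.48.
In absolute terms T_C = 296.45 K and T_H = 308.15 K, so ΔT = 11.70 K.
COP_Carnot = T_C/ΔT = 296.45/11.70 = 25.34.
η_II = COP_actual/COP_Carnot = 13.48/25.34 = 0.5322.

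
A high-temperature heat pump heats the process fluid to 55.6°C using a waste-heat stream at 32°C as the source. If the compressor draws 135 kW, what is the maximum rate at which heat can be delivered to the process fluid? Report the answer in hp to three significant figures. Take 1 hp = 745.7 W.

In absolute terms T_C = 305.15 K and T_H = 328.75 K, so ΔT = 23.60 K.
COP_Carnot = T_H/ΔT = 328.75/23.60 = 13.93.
Q̇_max = COP_Carnot × Ẇ = 13.93 × 135.0 kW = 1881 kW = 2522 hp.

2520 hp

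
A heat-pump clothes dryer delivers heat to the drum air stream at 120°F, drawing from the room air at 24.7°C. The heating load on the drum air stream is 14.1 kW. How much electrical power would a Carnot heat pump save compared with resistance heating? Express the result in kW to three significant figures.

In absolute terms T_C = 297.85 K and T_H = 322.04 K, so ΔT = 24.19 K.
COP_Carnot = T_H/ΔT = 322.04/24.19 = 13.31.
Resistance heating needs Ẇ_res = Q̇_H = 14.10 kW; the reversible heat pump needs only Ẇ_hp = Q̇_H/COP = 1.059 kW.
Saving = 14.10 − 1.059 = 13.04 kW.

13.0 kW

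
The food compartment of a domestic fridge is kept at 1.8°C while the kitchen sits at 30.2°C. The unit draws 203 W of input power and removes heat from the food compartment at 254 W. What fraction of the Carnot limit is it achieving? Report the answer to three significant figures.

0.129

COP_actual = Q̇_C/Ẇ = 254.0/203.0 = 1.251.
In absolute terms T_C = 274.95 K and T_H = 303.35 K, so ΔT = 28.40 K.
COP_Carnot = T_C/ΔT = 274.95/28.40 = 9.681.
η_II = COP_actual/COP_Carnot = 1.251/9.681 = 0.1292.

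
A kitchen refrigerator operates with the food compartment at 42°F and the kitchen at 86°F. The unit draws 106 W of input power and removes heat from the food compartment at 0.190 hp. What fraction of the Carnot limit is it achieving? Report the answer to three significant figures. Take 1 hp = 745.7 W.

Converting, Q̇_C = 0.1900 hp = 141.7 W, so COP_actual = Q̇_C/Ẇ = 141.7/106.0 = 1.337.
In absolute terms T_C = 278.71 K and T_H = 303.15 K, so ΔT = 24.44 K.
COP_Carnot = T_C/ΔT = 278.71/24.44 = 11.40.
η_II = COP_actual/COP_Carnot = 1.337/11.40 = 0.1172.

0.117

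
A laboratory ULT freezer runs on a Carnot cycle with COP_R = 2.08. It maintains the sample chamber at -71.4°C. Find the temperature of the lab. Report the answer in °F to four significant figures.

78.07 °F

COP_R = T_C/(T_H − T_C) gives T_H − T_C = T_C/COP.
With T_C = 201.75 K, T_H = 201.75 × (1 + 1/2.08) = 298.75 K.
Converting, 298.75 K = 78.07°F.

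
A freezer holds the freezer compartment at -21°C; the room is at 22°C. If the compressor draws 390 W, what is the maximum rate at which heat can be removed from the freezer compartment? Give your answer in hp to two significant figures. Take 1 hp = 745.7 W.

In absolute terms T_C = 252.15 K and T_H = 295.15 K, so ΔT = 43.00 K.
COP_Carnot = T_C/ΔT = 252.15/43.00 = 5.864.
Q̇_max = COP_Carnot × Ẇ = 5.864 × 390.0 W = 2287 W = 3.067 hp.

3.1 hp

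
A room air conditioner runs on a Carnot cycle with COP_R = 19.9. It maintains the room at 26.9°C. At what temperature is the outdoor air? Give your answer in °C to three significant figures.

42.0 °C

COP_R = T_C/(T_H − T_C) gives T_H − T_C = T_C/COP.
With T_C = 300.05 K, T_H = 300.05 × (1 + 1/19.9) = 315.13 K.
Converting, 315.13 K = 41.98°C.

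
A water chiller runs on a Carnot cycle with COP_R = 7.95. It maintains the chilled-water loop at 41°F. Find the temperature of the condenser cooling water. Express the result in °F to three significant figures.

104 °F

COP_R = T_C/(T_H − T_C) gives T_H − T_C = T_C/COP.
With T_C = 278.15 K, T_H = 278.15 × (1 + 1/7.95) = 313.14 K.
Converting, 313.14 K = 103.98°F.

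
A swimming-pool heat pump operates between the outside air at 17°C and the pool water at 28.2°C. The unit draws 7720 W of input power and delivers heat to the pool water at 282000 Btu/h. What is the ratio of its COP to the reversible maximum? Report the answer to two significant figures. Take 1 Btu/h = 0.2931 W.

0.40

Converting, Q̇_H = 282000 Btu/h = 82650 W, so COP_actual = Q̇_H/Ẇ = 82650/7720 = 10.71.
In absolute terms T_C = 290.15 K and T_H = 301.35 K, so ΔT = 11.20 K.
COP_Carnot = T_H/ΔT = 301.35/11.20 = 26.91.
η_II = COP_actual/COP_Carnot = 10.71/26.91 = 0.3979.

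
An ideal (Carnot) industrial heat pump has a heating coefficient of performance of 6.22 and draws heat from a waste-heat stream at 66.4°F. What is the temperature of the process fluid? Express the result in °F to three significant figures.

COP_HP = T_H/(T_H − T_C) rearranges to T_H = COP·T_C/(COP − 1).
With T_C = 292.26 K, T_H = 6.22 × 292.26/5.220 = 348.25 K.
Converting, 348.25 K = 167.18°F.

167 °F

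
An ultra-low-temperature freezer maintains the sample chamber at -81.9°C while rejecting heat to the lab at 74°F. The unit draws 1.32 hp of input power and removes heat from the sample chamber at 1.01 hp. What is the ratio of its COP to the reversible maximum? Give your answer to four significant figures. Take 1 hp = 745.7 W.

COP_actual = Q̇_C/Ẇ = 1.010/1.320 = 0.7652.
In absolute terms T_C = 191.25 K and T_H = 296.48 K, so ΔT = 105.2 K.
COP_Carnot = T_C/ΔT = 191.25/105.2 = 1.817.
η_II = COP_actual/COP_Carnot = 0.7652/1.817 = 0.4210.

0.4210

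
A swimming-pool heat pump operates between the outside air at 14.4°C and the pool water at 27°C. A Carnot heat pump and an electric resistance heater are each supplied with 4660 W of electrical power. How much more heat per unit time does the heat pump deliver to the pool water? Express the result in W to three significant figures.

106000 W

In absolute terms T_C = 287.55 K and T_H = 300.15 K, so ΔT = 12.60 K.
COP_Carnot = T_H/ΔT = 300.15/12.60 = 23.82.
The heat pump delivers Q̇_H = COP × Ẇ = 111000 W; the resistance heater delivers Ẇ = 4660 W.
Extra = (COP − 1)·Ẇ = 106300 W.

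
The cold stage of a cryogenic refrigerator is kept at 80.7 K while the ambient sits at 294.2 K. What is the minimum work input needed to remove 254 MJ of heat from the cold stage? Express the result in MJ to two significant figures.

670 MJ

The reservoir spacing is ΔT = 294.2 − 80.7 = 213.5 K.
The reversible limit is COP_R = T_C/ΔT = 0.3780, so W_min = Q_C/COP = Q_C·ΔT/T_C.
W_min = 254.0 × 213.5/80.70 = 672.0 MJ.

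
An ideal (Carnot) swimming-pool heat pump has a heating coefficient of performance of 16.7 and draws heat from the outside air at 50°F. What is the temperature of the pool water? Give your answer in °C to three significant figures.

28.0 °C

COP_HP = T_H/(T_H − T_C) rearranges to T_H = COP·T_C/(COP − 1).
With T_C = 283.15 K, T_H = 16.7 × 283.15/15.70 = 301.19 K.
Converting, 301.19 K = 28.04°C.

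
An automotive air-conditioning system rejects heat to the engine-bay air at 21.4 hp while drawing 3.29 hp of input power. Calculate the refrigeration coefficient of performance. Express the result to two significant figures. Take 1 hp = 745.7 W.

The first law gives Q̇_H = Q̇_C + Ẇ, so the three rates are Q̇_C = 18.11, Q̇_H = 21.40, Ẇ = 3.290 hp.
COP_R = Q̇_C/Ẇ = 18.11/3.290 = 5.505.

5.5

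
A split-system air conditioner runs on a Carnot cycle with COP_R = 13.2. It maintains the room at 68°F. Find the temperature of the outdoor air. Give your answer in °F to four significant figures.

COP_R = T_C/(T_H − T_C) gives T_H − T_C = T_C/COP.
With T_C = 293.15 K, T_H = 293.15 × (1 + 1/13.2) = 315.36 K.
Converting, 315.36 K = 107.97°F.

108.0 °F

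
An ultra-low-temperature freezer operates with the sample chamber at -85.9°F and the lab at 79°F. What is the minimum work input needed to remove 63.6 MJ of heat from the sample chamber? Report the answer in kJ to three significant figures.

In absolute terms T_C = 207.65 K and T_H = 299.26 K, so ΔT = 91.61 K.
The reversible limit is COP_R = T_C/ΔT = 2.267, so W_min = Q_C/COP = Q_C·ΔT/T_C.
W_min = 63.60 × 91.61/207.65 = 28.06 MJ = 28060 kJ.

28100 kJ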